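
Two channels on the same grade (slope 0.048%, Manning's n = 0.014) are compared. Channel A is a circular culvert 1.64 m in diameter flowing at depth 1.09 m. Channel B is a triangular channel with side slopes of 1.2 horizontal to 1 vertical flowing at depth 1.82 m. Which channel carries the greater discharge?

Channel A: For a circular section of diameter D = 1.64 m at depth y = 1.09 m, the central angle is θ = 2 arccos(1 − 2y/D) = 3.813 rad. Then A = (D²/8)(θ − sin θ) = 1.491 m² and P = Dθ/2 = 3.126 m. Hydraulic radius R = A/P = 1.491/3.126 = 0.4769 m. Q_A = (1/0.014)·1.491·0.4769^(2/3)·√0.00048 = 1.424 m³/s.
Channel B: For a triangular section with side slope z = 1.2: A = zy² = 1.2×1.82² = 3.975 m²; P = 2y√(1+z²) = 2×1.82×1.562 = 5.686 m. Hydraulic radius R = A/P = 3.975/5.686 = 0.6991 m. Q_B = (1/0.014)·3.975·0.6991^(2/3)·√0.00048 = 4.9 m³/s.
Q_A = 1.424 m³/s vs Q_B = 4.9 m³/s, so channel B carries more.

channel B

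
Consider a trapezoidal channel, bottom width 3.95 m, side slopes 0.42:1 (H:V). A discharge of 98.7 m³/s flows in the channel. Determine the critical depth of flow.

At critical depth, Q² T / (g A³) = 1, i.e. A³/T = Q²/g = 98.7²/9.81 = 993.
At y = 2.72 m: A³/T = 426.2 — low.
At y = 3.5 m: A³/T = 990.8 — ≈ 993.

y_c = 3.5 m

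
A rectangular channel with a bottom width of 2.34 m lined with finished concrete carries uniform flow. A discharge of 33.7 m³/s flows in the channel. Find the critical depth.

y_c = 2.77 m

For a rectangular channel, critical depth y_c = (q²/g)^(1/3) where q = Q/b = 33.7/2.34 = 14.4 m²/s.
So y_c = (14.4²/9.81)^(1/3) = 2.77 m.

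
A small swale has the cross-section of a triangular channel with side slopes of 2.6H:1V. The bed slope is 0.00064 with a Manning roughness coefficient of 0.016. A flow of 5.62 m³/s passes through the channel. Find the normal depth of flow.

Manning's equation rearranged: A R^(2/3) = nQ / (1·√S) = 0.016 × 5.62 / (√0.00064) = 3.554.
At y = 1.6 m: A R^(2/3) = 5.478 — too large.
At y = 0.936 m: A R^(2/3) = 1.311 — too small.
At y = 1.36 m: A R^(2/3) = 3.552 — matches.

y_n = 1.36 m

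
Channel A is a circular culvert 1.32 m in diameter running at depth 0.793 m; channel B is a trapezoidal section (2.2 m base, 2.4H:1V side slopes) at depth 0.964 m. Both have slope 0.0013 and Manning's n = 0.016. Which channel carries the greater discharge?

channel B

Channel A: For a circular section of diameter D = 1.32 m at depth y = 0.793 m, the central angle is θ = 2 arccos(1 − 2y/D) = 3.547 rad. Then A = (D²/8)(θ − sin θ) = 0.8586 m² and P = Dθ/2 = 2.341 m. Hydraulic radius R = A/P = 0.8586/2.341 = 0.3667 m. Q_A = (1/0.016)·0.8586·0.3667^(2/3)·√0.0013 = 0.9913 m³/s.
Channel B: With bottom width b = 2.2 m and side slope z = 2.4: A = (b + zy)y = (2.2 + 2.4×0.964)×0.964 = 4.351 m²; P = b + 2y√(1+z²) = 2.2 + 2×0.964×2.6 = 7.213 m. Hydraulic radius R = A/P = 4.351/7.213 = 0.6032 m. Q_B = (1/0.016)·4.351·0.6032^(2/3)·√0.0013 = 7 m³/s.
Q_A = 0.9913 m³/s vs Q_B = 7 m³/s, so channel B carries more.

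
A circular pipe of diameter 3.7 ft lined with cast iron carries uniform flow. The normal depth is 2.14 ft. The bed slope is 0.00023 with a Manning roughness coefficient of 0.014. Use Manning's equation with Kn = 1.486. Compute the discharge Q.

Q = 10.4 ft³/s

For a circular section of diameter D = 3.7 ft at depth y = 2.14 ft, the central angle is θ = 2 arccos(1 − 2y/D) = 3.456 rad. Then A = (D²/8)(θ − sin θ) = 6.445 ft² and P = Dθ/2 = 6.394 ft.
Hydraulic radius R = A/P = 6.445/6.394 = 1.008 ft.
Manning's equation: Q = (1.486/n) A R^(2/3) S^(1/2) = (1.486/0.014) × 6.445 × 1.008^(2/3) × 0.00023^(1/2) = 10.4 ft³/s.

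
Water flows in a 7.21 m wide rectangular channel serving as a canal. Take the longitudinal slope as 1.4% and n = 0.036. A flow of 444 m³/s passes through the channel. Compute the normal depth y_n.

Manning's equation rearranged: A R^(2/3) = nQ / (1·√S) = 0.036 × 444 / (√0.014) = 135.1.
Trying y = 8.73 m: A R^(2/3) = 117.5 — too small.
Trying y = 11.7 m: A R^(2/3) = 165.8 — too large.
Trying y = 9.82 m: A R^(2/3) = 135.1 — close enough.

y_n = 9.82 m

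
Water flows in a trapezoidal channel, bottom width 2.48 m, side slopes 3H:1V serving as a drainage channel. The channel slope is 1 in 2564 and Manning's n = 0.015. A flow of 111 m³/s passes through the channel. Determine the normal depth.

Manning's equation rearranged: A R^(2/3) = nQ / (1·√S) = 0.015 × 111 / (√0.00039) = 84.31.
At y = 4.64 m: A R^(2/3) = 136.1 — over.
At y = 2.89 m: A R^(2/3) = 43.2 — short.
At y = 3.82 m: A R^(2/3) = 84.5 — ≈ 84.31.

y_n = 3.82 m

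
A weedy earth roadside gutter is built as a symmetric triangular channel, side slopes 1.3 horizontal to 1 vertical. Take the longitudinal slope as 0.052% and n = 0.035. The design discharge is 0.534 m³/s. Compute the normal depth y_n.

Manning's equation rearranged: A R^(2/3) = nQ / (1·√S) = 0.035 × 0.534 / (√0.00052) = 0.8196.
At y = 1.35 m: A R^(2/3) = 1.561 — high.
At y = 0.758 m: A R^(2/3) = 0.335 — low.
At y = 1.06 m: A R^(2/3) = 0.8193 — ≈ 0.8196.

y_n = 1.06 m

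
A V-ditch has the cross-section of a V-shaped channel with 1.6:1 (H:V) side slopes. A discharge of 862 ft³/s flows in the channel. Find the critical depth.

At critical depth, Q² T / (g A³) = 1, i.e. A³/T = Q²/g = 862²/32.2 = 23080.
Trying y = 8.85 ft: A³/T = 69490 — high.
Trying y = 6.04 ft: A³/T = 10290 — low.
Trying y = 7.1 ft: A³/T = 23090 — ≈ 23080.

y_c = 7.1 ft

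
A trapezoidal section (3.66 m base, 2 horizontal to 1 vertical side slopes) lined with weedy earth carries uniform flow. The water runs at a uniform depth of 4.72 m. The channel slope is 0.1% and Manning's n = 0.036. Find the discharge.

Q = 100 m³/s

With bottom width b = 3.66 m and side slope z = 2: A = (b + zy)y = (3.66 + 2×4.72)×4.72 = 61.83 m²; P = b + 2y√(1+z²) = 3.66 + 2×4.72×2.236 = 24.77 m.
Hydraulic radius R = A/P = 61.83/24.77 = 2.496 m.
Manning's equation: Q = (1/n) A R^(2/3) S^(1/2) = (1/0.036) × 61.83 × 2.496^(2/3) × 0.001^(1/2) = 100 m³/s.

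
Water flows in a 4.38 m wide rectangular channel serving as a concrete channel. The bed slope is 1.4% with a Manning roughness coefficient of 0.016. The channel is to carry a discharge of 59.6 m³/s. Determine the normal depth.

Manning's equation rearranged: A R^(2/3) = nQ / (1·√S) = 0.016 × 59.6 / (√0.014) = 8.059.
Try y = 2.15 m: A R^(2/3) = 9.943 — over.
Try y = 1.26 m: A R^(2/3) = 4.755 — short.
Try y = 1.84 m: A R^(2/3) = 8.059 — ≈ 8.059.

y_n = 1.84 m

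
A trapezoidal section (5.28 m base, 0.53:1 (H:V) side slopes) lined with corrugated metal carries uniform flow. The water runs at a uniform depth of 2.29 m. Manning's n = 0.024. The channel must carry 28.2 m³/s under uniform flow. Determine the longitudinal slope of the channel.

With bottom width b = 5.28 m and side slope z = 0.53: A = (b + zy)y = (5.28 + 0.53×2.29)×2.29 = 14.87 m²; P = b + 2y√(1+z²) = 5.28 + 2×2.29×1.132 = 10.46 m.
Hydraulic radius R = A/P = 14.87/10.46 = 1.421 m.
From Manning's equation, S = [nQ / (1 A R^(2/3))]² = [0.024 × 28.2 / (1 × 14.87 × 1.421^(2/3))]² = 0.0013.

S = 0.0013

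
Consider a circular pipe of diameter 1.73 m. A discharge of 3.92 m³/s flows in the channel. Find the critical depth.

At critical depth, Q² T / (g A³) = 1, i.e. A³/T = Q²/g = 3.92²/9.81 = 1.566.
At y = 0.796 m: A³/T = 0.683 — short.
At y = 1.23 m: A³/T = 3.641 — over.
At y = 0.989 m: A³/T = 1.566 — matches.

y_c = 0.989 m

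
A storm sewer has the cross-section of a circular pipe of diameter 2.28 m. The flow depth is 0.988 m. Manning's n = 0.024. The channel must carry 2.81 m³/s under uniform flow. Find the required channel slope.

S = 0.00381

For a circular section of diameter D = 2.28 m at depth y = 0.988 m, the central angle is θ = 2 arccos(1 − 2y/D) = 2.874 rad. Then A = (D²/8)(θ − sin θ) = 1.696 m² and P = Dθ/2 = 3.277 m.
Hydraulic radius R = A/P = 1.696/3.277 = 0.5176 m.
From Manning's equation, S = [nQ / (1 A R^(2/3))]² = [0.024 × 2.81 / (1 × 1.696 × 0.5176^(2/3))]² = 0.00381.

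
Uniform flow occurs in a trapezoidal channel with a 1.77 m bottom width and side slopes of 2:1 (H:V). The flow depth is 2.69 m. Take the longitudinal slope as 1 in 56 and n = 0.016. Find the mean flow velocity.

V = 10.4 m/s

With bottom width b = 1.77 m and side slope z = 2: A = (b + zy)y = (1.77 + 2×2.69)×2.69 = 19.23 m²; P = b + 2y√(1+z²) = 1.77 + 2×2.69×2.236 = 13.8 m.
Hydraulic radius R = A/P = 19.23/13.8 = 1.394 m.
From Manning's equation, V = (1/n) R^(2/3) S^(1/2) = (1/0.016) × 1.394^(2/3) × 0.01786^(1/2) = 10.4 m/s.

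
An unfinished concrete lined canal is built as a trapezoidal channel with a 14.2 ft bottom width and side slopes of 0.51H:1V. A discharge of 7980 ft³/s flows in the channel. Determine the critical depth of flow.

y_c = 17.3 ft

At critical depth, Q² T / (g A³) = 1, i.e. A³/T = Q²/g = 7980²/32.2 = 1978000.
Try y = 13.9 ft: A³/T = 913100 — short.
Try y = 21 ft: A³/T = 4019000 — over.
Try y = 17.3 ft: A³/T = 1984000 — matches.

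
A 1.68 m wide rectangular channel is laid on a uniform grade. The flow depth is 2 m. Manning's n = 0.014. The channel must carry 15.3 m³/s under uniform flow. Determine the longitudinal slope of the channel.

Flow area A = b·y = 1.68 × 2 = 3.36 m². Wetted perimeter P = b + 2y = 1.68 + 2×2 = 5.68 m.
Hydraulic radius R = A/P = 3.36/5.68 = 0.5915 m.
From Manning's equation, S = [nQ / (1 A R^(2/3))]² = [0.014 × 15.3 / (1 × 3.36 × 0.5915^(2/3))]² = 0.00818.

S = 0.00818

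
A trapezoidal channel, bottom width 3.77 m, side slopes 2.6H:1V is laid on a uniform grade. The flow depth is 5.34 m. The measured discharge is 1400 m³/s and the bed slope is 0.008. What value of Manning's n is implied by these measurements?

With bottom width b = 3.77 m and side slope z = 2.6: A = (b + zy)y = (3.77 + 2.6×5.34)×5.34 = 94.27 m²; P = b + 2y√(1+z²) = 3.77 + 2×5.34×2.786 = 33.52 m.
Hydraulic radius R = A/P = 94.27/33.52 = 2.812 m.
Rearranging Manning's equation: n = (1/Q) A R^(2/3) S^(1/2) = (1/1400) × 94.27 × 2.812^(2/3) × √0.008 = 0.012.

n = 0.012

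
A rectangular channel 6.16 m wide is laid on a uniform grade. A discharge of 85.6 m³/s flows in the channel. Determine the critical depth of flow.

y_c = 2.7 m

For a rectangular channel, critical depth y_c = (q²/g)^(1/3) where q = Q/b = 85.6/6.16 = 13.9 m²/s.
So y_c = (13.9²/9.81)^(1/3) = 2.7 m.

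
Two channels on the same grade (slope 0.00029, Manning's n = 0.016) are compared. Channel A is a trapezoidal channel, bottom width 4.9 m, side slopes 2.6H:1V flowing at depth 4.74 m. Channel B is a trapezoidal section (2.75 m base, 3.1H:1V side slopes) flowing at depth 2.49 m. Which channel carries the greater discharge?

Channel A: With bottom width b = 4.9 m and side slope z = 2.6: A = (b + zy)y = (4.9 + 2.6×4.74)×4.74 = 81.64 m²; P = b + 2y√(1+z²) = 4.9 + 2×4.74×2.786 = 31.31 m. Hydraulic radius R = A/P = 81.64/31.31 = 2.608 m. Q_A = (1/0.016)·81.64·2.608^(2/3)·√0.00029 = 164.6 m³/s.
Channel B: With bottom width b = 2.75 m and side slope z = 3.1: A = (b + zy)y = (2.75 + 3.1×2.49)×2.49 = 26.07 m²; P = b + 2y√(1+z²) = 2.75 + 2×2.49×3.257 = 18.97 m. Hydraulic radius R = A/P = 26.07/18.97 = 1.374 m. Q_B = (1/0.016)·26.07·1.374^(2/3)·√0.00029 = 34.29 m³/s.
Q_A = 164.6 m³/s vs Q_B = 34.29 m³/s, so channel A carries more.

channel A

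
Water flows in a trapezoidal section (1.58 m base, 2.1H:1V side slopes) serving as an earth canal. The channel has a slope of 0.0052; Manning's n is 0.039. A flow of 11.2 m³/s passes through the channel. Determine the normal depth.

y_n = 1.48 m

Manning's equation rearranged: A R^(2/3) = nQ / (1·√S) = 0.039 × 11.2 / (√0.0052) = 6.057.
At y = 1.16 m: A R^(2/3) = 3.559 — short.
At y = 1.83 m: A R^(2/3) = 9.813 — over.
At y = 1.48 m: A R^(2/3) = 6.077 — matches.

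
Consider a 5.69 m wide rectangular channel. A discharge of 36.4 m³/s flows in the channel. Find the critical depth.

For a rectangular channel, critical depth y_c = (q²/g)^(1/3) where q = Q/b = 36.4/5.69 = 6.397 m²/s.
So y_c = (6.397²/9.81)^(1/3) = 1.61 m.

y_c = 1.61 m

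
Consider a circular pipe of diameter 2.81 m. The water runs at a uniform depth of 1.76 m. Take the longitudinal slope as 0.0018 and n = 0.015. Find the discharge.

For a circular section of diameter D = 2.81 m at depth y = 1.76 m, the central angle is θ = 2 arccos(1 − 2y/D) = 3.652 rad. Then A = (D²/8)(θ − sin θ) = 4.088 m² and P = Dθ/2 = 5.132 m.
Hydraulic radius R = A/P = 4.088/5.132 = 0.7965 m.
Manning's equation: Q = (1/n) A R^(2/3) S^(1/2) = (1/0.015) × 4.088 × 0.7965^(2/3) × 0.0018^(1/2) = 9.93 m³/s.

Q = 9.93 m³/s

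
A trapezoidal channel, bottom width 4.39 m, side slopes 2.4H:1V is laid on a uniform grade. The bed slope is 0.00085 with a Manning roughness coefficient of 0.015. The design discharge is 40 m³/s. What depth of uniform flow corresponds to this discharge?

y_n = 1.97 m

Manning's equation rearranged: A R^(2/3) = nQ / (1·√S) = 0.015 × 40 / (√0.00085) = 20.58.
Try y = 1.49 m: A R^(2/3) = 11.69 — too small.
Try y = 1.97 m: A R^(2/3) = 20.59 — ≈ 20.58.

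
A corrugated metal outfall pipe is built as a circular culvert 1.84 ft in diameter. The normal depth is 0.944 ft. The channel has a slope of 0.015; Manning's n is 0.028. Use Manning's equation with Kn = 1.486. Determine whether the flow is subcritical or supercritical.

subcritical

For a circular section of diameter D = 1.84 ft at depth y = 0.944 ft, the central angle is θ = 2 arccos(1 − 2y/D) = 3.194 rad. Then A = (D²/8)(θ − sin θ) = 1.374 ft² and P = Dθ/2 = 2.938 ft.
Hydraulic radius R = A/P = 1.374/2.938 = 0.4675 ft.
V = (1.486/n) R^(2/3) √S = (1.486/0.028) × 0.4675^(2/3) × √0.015 = 3.915 ft/s. Hydraulic depth D_h = A/T = 1.374/1.839 = 0.7468 ft.
Froude number Fr = V/√(g·D_h) = 3.915/√(32.2×0.7468) = 0.798, which is less than 1, so the flow is subcritical.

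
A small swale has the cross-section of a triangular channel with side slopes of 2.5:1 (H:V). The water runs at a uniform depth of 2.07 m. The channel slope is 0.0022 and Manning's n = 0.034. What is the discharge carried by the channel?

Q = 14.4 m³/s

For a triangular section with side slope z = 2.5: A = zy² = 2.5×2.07² = 10.71 m²; P = 2y√(1+z²) = 2×2.07×2.693 = 11.15 m.
Hydraulic radius R = A/P = 10.71/11.15 = 0.961 m.
Manning's equation: Q = (1/n) A R^(2/3) S^(1/2) = (1/0.034) × 10.71 × 0.961^(2/3) × 0.0022^(1/2) = 14.4 m³/s.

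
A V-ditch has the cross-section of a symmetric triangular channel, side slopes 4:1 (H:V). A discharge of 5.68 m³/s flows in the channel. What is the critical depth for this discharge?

y_c = 0.837 m

At critical depth, Q² T / (g A³) = 1, i.e. A³/T = Q²/g = 5.68²/9.81 = 3.289.
Try y = 0.964 m: A³/T = 6.66 — high.
Try y = 0.726 m: A³/T = 1.614 — low.
Try y = 0.837 m: A³/T = 3.286 — matches.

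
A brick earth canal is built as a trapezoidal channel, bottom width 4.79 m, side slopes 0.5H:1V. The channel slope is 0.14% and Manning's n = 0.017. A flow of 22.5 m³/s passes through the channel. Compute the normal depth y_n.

Manning's equation rearranged: A R^(2/3) = nQ / (1·√S) = 0.017 × 22.5 / (√0.0014) = 10.22.
Trying y = 2 m: A R^(2/3) = 13.44 — over.
Trying y = 1.32 m: A R^(2/3) = 6.851 — short.
Trying y = 1.69 m: A R^(2/3) = 10.22 — ≈ 10.22.

y_n = 1.69 m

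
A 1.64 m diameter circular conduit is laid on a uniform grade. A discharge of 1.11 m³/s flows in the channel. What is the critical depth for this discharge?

At critical depth, Q² T / (g A³) = 1, i.e. A³/T = Q²/g = 1.11²/9.81 = 0.1256.
Try y = 0.404 m: A³/T = 0.04682 — short.
Try y = 0.608 m: A³/T = 0.2283 — over.
Try y = 0.521 m: A³/T = 0.1258 — ≈ 0.1256.

y_c = 0.521 m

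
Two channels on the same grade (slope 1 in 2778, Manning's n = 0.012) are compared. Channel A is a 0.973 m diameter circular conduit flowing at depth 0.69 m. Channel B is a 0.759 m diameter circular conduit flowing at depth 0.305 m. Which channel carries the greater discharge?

Channel A: For a circular section of diameter D = 0.973 m at depth y = 0.69 m, the central angle is θ = 2 arccos(1 − 2y/D) = 4.005 rad. Then A = (D²/8)(θ − sin θ) = 0.5638 m² and P = Dθ/2 = 1.948 m. Hydraulic radius R = A/P = 0.5638/1.948 = 0.2894 m. Q_A = (1/0.012)·0.5638·0.2894^(2/3)·√0.00036 = 0.3901 m³/s.
Channel B: For a circular section of diameter D = 0.759 m at depth y = 0.305 m, the central angle is θ = 2 arccos(1 − 2y/D) = 2.746 rad. Then A = (D²/8)(θ − sin θ) = 0.17 m² and P = Dθ/2 = 1.042 m. Hydraulic radius R = A/P = 0.17/1.042 = 0.1632 m. Q_B = (1/0.012)·0.17·0.1632^(2/3)·√0.00036 = 0.08028 m³/s.
Q_A = 0.3901 m³/s vs Q_B = 0.08028 m³/s, so channel A carries more.

channel A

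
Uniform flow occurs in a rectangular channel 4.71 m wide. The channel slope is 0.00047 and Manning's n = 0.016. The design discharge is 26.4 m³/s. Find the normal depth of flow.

y_n = 3.34 m

Manning's equation rearranged: A R^(2/3) = nQ / (1·√S) = 0.016 × 26.4 / (√0.00047) = 19.48.
Try y = 3.97 m: A R^(2/3) = 24.26 — too large.
Try y = 3.34 m: A R^(2/3) = 19.51 — ≈ 19.48.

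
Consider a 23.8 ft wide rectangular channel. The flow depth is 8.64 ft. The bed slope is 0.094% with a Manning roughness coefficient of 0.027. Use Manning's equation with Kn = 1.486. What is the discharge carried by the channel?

Flow area A = b·y = 23.8 × 8.64 = 205.6 ft². Wetted perimeter P = b + 2y = 23.8 + 2×8.64 = 41.08 ft.
Hydraulic radius R = A/P = 205.6/41.08 = 5.006 ft.
Manning's equation: Q = (1.486/n) A R^(2/3) S^(1/2) = (1.486/0.027) × 205.6 × 5.006^(2/3) × 0.00094^(1/2) = 1020 ft³/s.

Q = 1020 ft³/s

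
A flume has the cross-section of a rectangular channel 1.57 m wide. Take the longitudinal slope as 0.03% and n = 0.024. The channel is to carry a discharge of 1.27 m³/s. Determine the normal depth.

y_n = 1.7 m

Manning's equation rearranged: A R^(2/3) = nQ / (1·√S) = 0.024 × 1.27 / (√0.0003) = 1.76.
Trying y = 2.11 m: A R^(2/3) = 2.283 — over.
Trying y = 1.24 m: A R^(2/3) = 1.195 — short.
Trying y = 1.7 m: A R^(2/3) = 1.763 — matches.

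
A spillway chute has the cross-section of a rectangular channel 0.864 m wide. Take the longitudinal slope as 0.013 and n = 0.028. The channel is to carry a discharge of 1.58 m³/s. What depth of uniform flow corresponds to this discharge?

Manning's equation rearranged: A R^(2/3) = nQ / (1·√S) = 0.028 × 1.58 / (√0.013) = 0.388.
Trying y = 0.877 m: A R^(2/3) = 0.3315 — short.
Trying y = 0.999 m: A R^(2/3) = 0.3882 — close enough.

y_n = 0.999 m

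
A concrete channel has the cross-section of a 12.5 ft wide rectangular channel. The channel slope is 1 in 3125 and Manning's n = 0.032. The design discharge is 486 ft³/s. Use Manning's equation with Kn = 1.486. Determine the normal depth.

Manning's equation rearranged: A R^(2/3) = nQ / (1.486·√S) = 0.032 × 486 / (1.486 × √0.00032) = 585.
At y = 21.4 ft: A R^(2/3) = 765.1 — high.
At y = 12 ft: A R^(2/3) = 384.8 — low.
At y = 17 ft: A R^(2/3) = 585.2 — matches.

y_n = 17 ft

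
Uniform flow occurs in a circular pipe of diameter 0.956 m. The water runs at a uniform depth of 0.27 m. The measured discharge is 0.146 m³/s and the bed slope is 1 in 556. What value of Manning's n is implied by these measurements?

n = 0.014

For a circular section of diameter D = 0.956 m at depth y = 0.27 m, the central angle is θ = 2 arccos(1 − 2y/D) = 2.241 rad. Then A = (D²/8)(θ − sin θ) = 0.1665 m² and P = Dθ/2 = 1.071 m.
Hydraulic radius R = A/P = 0.1665/1.071 = 0.1554 m.
Rearranging Manning's equation: n = (1/Q) A R^(2/3) S^(1/2) = (1/0.146) × 0.1665 × 0.1554^(2/3) × √0.001799 = 0.014.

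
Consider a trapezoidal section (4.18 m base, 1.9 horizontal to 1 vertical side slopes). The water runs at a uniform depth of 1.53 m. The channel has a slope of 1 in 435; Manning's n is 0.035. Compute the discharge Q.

With bottom width b = 4.18 m and side slope z = 1.9: A = (b + zy)y = (4.18 + 1.9×1.53)×1.53 = 10.84 m²; P = b + 2y√(1+z²) = 4.18 + 2×1.53×2.147 = 10.75 m.
Hydraulic radius R = A/P = 10.84/10.75 = 1.009 m.
Manning's equation: Q = (1/n) A R^(2/3) S^(1/2) = (1/0.035) × 10.84 × 1.009^(2/3) × 0.002299^(1/2) = 14.9 m³/s.

Q = 14.9 m³/s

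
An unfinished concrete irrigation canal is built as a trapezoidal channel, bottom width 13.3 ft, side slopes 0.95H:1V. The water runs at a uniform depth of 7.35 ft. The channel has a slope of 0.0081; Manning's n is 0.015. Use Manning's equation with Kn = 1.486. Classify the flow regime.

supercritical

With bottom width b = 13.3 ft and side slope z = 0.95: A = (b + zy)y = (13.3 + 0.95×7.35)×7.35 = 149.1 ft²; P = b + 2y√(1+z²) = 13.3 + 2×7.35×1.379 = 33.58 ft.
Hydraulic radius R = A/P = 149.1/33.58 = 4.44 ft.
V = (1.486/n) R^(2/3) √S = (1.486/0.015) × 4.44^(2/3) × √0.0081 = 24.09 ft/s. Hydraulic depth D_h = A/T = 149.1/27.27 = 5.468 ft.
Froude number Fr = V/√(g·D_h) = 24.09/√(32.2×5.468) = 1.82, which is greater than 1, so the flow is supercritical.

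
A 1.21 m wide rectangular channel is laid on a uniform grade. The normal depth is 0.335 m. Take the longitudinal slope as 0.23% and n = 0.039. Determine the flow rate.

Flow area A = b·y = 1.21 × 0.335 = 0.4053 m². Wetted perimeter P = b + 2y = 1.21 + 2×0.335 = 1.88 m.
Hydraulic radius R = A/P = 0.4053/1.88 = 0.2156 m.
Manning's equation: Q = (1/n) A R^(2/3) S^(1/2) = (1/0.039) × 0.4053 × 0.2156^(2/3) × 0.0023^(1/2) = 0.179 m³/s.

Q = 0.179 m³/s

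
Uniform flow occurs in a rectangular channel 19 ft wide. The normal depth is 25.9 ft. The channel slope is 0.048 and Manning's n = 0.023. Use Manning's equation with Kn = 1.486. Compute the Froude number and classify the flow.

Flow area A = b·y = 19 × 25.9 = 492.1 ft². Wetted perimeter P = b + 2y = 19 + 2×25.9 = 70.8 ft.
Hydraulic radius R = A/P = 492.1/70.8 = 6.951 ft.
V = (1.486/n) R^(2/3) √S = (1.486/0.023) × 6.951^(2/3) × √0.048 = 51.55 ft/s. Hydraulic depth D_h = A/T = 492.1/19 = 25.9 ft.
Froude number Fr = V/√(g·D_h) = 51.55/√(32.2×25.9) = 1.79, which is greater than 1, so the flow is supercritical.

supercritical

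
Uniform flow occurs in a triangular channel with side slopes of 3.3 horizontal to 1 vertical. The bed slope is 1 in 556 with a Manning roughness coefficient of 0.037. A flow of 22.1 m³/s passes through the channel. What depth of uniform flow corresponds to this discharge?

Manning's equation rearranged: A R^(2/3) = nQ / (1·√S) = 0.037 × 22.1 / (√0.001799) = 19.28.
Trying y = 2.79 m: A R^(2/3) = 31.14 — over.
Trying y = 1.82 m: A R^(2/3) = 9.969 — short.
Trying y = 2.33 m: A R^(2/3) = 19.26 — close enough.

y_n = 2.33 m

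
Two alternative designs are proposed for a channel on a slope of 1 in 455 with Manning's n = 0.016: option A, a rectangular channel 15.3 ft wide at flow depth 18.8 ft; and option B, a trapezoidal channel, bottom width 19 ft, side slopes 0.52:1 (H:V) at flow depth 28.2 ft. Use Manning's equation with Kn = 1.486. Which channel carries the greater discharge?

channel B

Channel A: Flow area A = b·y = 15.3 × 18.8 = 287.6 ft². Wetted perimeter P = b + 2y = 15.3 + 2×18.8 = 52.9 ft. Hydraulic radius R = A/P = 287.6/52.9 = 5.437 ft. Q_A = (1.486/0.016)·287.6·5.437^(2/3)·√0.002198 = 3873 ft³/s.
Channel B: With bottom width b = 19 ft and side slope z = 0.52: A = (b + zy)y = (19 + 0.52×28.2)×28.2 = 949.3 ft²; P = b + 2y√(1+z²) = 19 + 2×28.2×1.127 = 82.57 ft. Hydraulic radius R = A/P = 949.3/82.57 = 11.5 ft. Q_B = (1.486/0.016)·949.3·11.5^(2/3)·√0.002198 = 21060 ft³/s.
Q_A = 3873 ft³/s vs Q_B = 21060 ft³/s, so channel B carries more.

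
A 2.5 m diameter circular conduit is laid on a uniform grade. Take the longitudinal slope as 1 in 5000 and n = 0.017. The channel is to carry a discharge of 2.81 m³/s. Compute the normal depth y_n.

Manning's equation rearranged: A R^(2/3) = nQ / (1·√S) = 0.017 × 2.81 / (√0.0002) = 3.378.
Try y = 2.33 m: A R^(2/3) = 3.859 — too large.
Try y = 1.63 m: A R^(2/3) = 2.726 — too small.
Try y = 1.93 m: A R^(2/3) = 3.38 — ≈ 3.378.

y_n = 1.93 m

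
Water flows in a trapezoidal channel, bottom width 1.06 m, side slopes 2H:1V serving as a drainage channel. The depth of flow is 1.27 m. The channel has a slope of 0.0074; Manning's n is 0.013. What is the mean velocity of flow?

With bottom width b = 1.06 m and side slope z = 2: A = (b + zy)y = (1.06 + 2×1.27)×1.27 = 4.572 m²; P = b + 2y√(1+z²) = 1.06 + 2×1.27×2.236 = 6.74 m.
Hydraulic radius R = A/P = 4.572/6.74 = 0.6784 m.
From Manning's equation, V = (1/n) R^(2/3) S^(1/2) = (1/0.013) × 0.6784^(2/3) × 0.0074^(1/2) = 5.11 m/s.

V = 5.11 m/s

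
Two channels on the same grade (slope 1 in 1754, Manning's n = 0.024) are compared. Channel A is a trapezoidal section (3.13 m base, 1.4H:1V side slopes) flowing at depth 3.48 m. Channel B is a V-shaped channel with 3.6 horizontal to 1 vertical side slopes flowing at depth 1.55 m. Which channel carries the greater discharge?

channel A

Channel A: With bottom width b = 3.13 m and side slope z = 1.4: A = (b + zy)y = (3.13 + 1.4×3.48)×3.48 = 27.85 m²; P = b + 2y√(1+z²) = 3.13 + 2×3.48×1.72 = 15.1 m. Hydraulic radius R = A/P = 27.85/15.1 = 1.844 m. Q_A = (1/0.024)·27.85·1.844^(2/3)·√0.0005701 = 41.66 m³/s.
Channel B: For a triangular section with side slope z = 3.6: A = zy² = 3.6×1.55² = 8.649 m²; P = 2y√(1+z²) = 2×1.55×3.736 = 11.58 m. Hydraulic radius R = A/P = 8.649/11.58 = 0.7467 m. Q_B = (1/0.024)·8.649·0.7467^(2/3)·√0.0005701 = 7.082 m³/s.
Q_A = 41.66 m³/s vs Q_B = 7.082 m³/s, so channel A carries more.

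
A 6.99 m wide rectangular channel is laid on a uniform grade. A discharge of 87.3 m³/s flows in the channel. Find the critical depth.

For a rectangular channel, critical depth y_c = (q²/g)^(1/3) where q = Q/b = 87.3/6.99 = 12.49 m²/s.
So y_c = (12.49²/9.81)^(1/3) = 2.51 m.

y_c = 2.51 m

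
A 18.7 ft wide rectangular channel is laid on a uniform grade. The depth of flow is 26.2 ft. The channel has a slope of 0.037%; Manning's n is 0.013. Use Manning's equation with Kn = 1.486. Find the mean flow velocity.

V = 7.96 ft/s

Flow area A = b·y = 18.7 × 26.2 = 489.9 ft². Wetted perimeter P = b + 2y = 18.7 + 2×26.2 = 71.1 ft.
Hydraulic radius R = A/P = 489.9/71.1 = 6.891 ft.
From Manning's equation, V = (1.486/n) R^(2/3) S^(1/2) = (1.486/0.013) × 6.891^(2/3) × 0.00037^(1/2) = 7.96 ft/s.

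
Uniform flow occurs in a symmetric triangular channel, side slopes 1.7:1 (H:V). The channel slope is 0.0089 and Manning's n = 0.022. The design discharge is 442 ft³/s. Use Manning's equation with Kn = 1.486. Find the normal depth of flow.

y_n = 4.96 ft

Manning's equation rearranged: A R^(2/3) = nQ / (1.486·√S) = 0.022 × 442 / (1.486 × √0.0089) = 69.36.
Try y = 5.45 ft: A R^(2/3) = 89.22 — too large.
Try y = 4.44 ft: A R^(2/3) = 51.65 — too small.
Try y = 4.96 ft: A R^(2/3) = 69.4 — matches.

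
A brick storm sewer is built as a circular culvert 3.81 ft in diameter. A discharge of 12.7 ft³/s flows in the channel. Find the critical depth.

At critical depth, Q² T / (g A³) = 1, i.e. A³/T = Q²/g = 12.7²/32.2 = 5.009.
Trying y = 1.34 ft: A³/T = 12.61 — over.
Trying y = 0.925 ft: A³/T = 2.994 — short.
Trying y = 1.06 ft: A³/T = 5.088 — matches.

y_c = 1.06 ft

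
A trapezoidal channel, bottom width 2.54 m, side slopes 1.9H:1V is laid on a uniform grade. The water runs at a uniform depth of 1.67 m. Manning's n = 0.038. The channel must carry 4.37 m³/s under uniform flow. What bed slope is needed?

With bottom width b = 2.54 m and side slope z = 1.9: A = (b + zy)y = (2.54 + 1.9×1.67)×1.67 = 9.541 m²; P = b + 2y√(1+z²) = 2.54 + 2×1.67×2.147 = 9.711 m.
Hydraulic radius R = A/P = 9.541/9.711 = 0.9824 m.
From Manning's equation, S = [nQ / (1 A R^(2/3))]² = [0.038 × 4.37 / (1 × 9.541 × 0.9824^(2/3))]² = 0.00031.

S = 0.00031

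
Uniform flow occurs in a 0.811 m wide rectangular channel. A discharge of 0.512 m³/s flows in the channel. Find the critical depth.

For a rectangular channel, critical depth y_c = (q²/g)^(1/3) where q = Q/b = 0.512/0.811 = 0.6313 m²/s.
So y_c = (0.6313²/9.81)^(1/3) = 0.344 m.

y_c = 0.344 m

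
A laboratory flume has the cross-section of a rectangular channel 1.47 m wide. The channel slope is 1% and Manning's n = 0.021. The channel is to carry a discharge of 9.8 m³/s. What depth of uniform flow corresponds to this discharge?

Manning's equation rearranged: A R^(2/3) = nQ / (1·√S) = 0.021 × 9.8 / (√0.01) = 2.058.
Trying y = 2.54 m: A R^(2/3) = 2.567 — high.
Trying y = 1.67 m: A R^(2/3) = 1.568 — low.
Trying y = 2.1 m: A R^(2/3) = 2.058 — matches.

y_n = 2.1 m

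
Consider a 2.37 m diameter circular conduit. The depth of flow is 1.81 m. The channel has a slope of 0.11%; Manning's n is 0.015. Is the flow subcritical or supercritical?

For a circular section of diameter D = 2.37 m at depth y = 1.81 m, the central angle is θ = 2 arccos(1 − 2y/D) = 4.253 rad. Then A = (D²/8)(θ − sin θ) = 3.615 m² and P = Dθ/2 = 5.039 m.
Hydraulic radius R = A/P = 3.615/5.039 = 0.7174 m.
V = (1/n) R^(2/3) √S = (1/0.015) × 0.7174^(2/3) × √0.0011 = 1.772 m/s. Hydraulic depth D_h = A/T = 3.615/2.014 = 1.795 m.
Froude number Fr = V/√(g·D_h) = 1.772/√(9.81×1.795) = 0.422, which is less than 1, so the flow is subcritical.

subcritical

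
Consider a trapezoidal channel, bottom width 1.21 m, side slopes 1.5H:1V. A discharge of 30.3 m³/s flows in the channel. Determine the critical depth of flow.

y_c = 2.06 m

At critical depth, Q² T / (g A³) = 1, i.e. A³/T = Q²/g = 30.3²/9.81 = 93.59.
Trying y = 1.69 m: A³/T = 40.37 — too small.
Trying y = 2.44 m: A³/T = 196.7 — too large.
Trying y = 2.06 m: A³/T = 94.05 — close enough.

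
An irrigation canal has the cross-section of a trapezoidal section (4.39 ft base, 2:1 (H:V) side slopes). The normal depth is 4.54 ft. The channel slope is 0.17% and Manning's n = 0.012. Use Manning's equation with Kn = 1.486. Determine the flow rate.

Q = 572 ft³/s

With bottom width b = 4.39 ft and side slope z = 2: A = (b + zy)y = (4.39 + 2×4.54)×4.54 = 61.15 ft²; P = b + 2y√(1+z²) = 4.39 + 2×4.54×2.236 = 24.69 ft.
Hydraulic radius R = A/P = 61.15/24.69 = 2.477 ft.
Manning's equation: Q = (1.486/n) A R^(2/3) S^(1/2) = (1.486/0.012) × 61.15 × 2.477^(2/3) × 0.0017^(1/2) = 572 ft³/s.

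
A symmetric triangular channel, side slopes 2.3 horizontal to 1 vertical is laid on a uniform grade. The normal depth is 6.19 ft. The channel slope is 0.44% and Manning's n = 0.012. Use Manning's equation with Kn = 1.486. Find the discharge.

Q = 1450 ft³/s

For a triangular section with side slope z = 2.3: A = zy² = 2.3×6.19² = 88.13 ft²; P = 2y√(1+z²) = 2×6.19×2.508 = 31.05 ft.
Hydraulic radius R = A/P = 88.13/31.05 = 2.838 ft.
Manning's equation: Q = (1.486/n) A R^(2/3) S^(1/2) = (1.486/0.012) × 88.13 × 2.838^(2/3) × 0.0044^(1/2) = 1450 ft³/s.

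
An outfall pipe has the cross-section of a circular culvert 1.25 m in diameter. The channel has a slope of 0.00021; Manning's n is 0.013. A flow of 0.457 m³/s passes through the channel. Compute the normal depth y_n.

Manning's equation rearranged: A R^(2/3) = nQ / (1·√S) = 0.013 × 0.457 / (√0.00021) = 0.41.
Try y = 0.703 m: A R^(2/3) = 0.3431 — low.
Try y = 0.877 m: A R^(2/3) = 0.4746 — high.
Try y = 0.789 m: A R^(2/3) = 0.4097 — ≈ 0.41.

y_n = 0.789 m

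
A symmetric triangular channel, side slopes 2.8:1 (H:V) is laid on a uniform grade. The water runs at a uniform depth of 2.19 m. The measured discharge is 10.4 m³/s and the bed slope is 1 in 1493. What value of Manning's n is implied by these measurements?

For a triangular section with side slope z = 2.8: A = zy² = 2.8×2.19² = 13.43 m²; P = 2y√(1+z²) = 2×2.19×2.973 = 13.02 m.
Hydraulic radius R = A/P = 13.43/13.02 = 1.031 m.
Rearranging Manning's equation: n = (1/Q) A R^(2/3) S^(1/2) = (1/10.4) × 13.43 × 1.031^(2/3) × √0.0006698 = 0.0341.

n = 0.0341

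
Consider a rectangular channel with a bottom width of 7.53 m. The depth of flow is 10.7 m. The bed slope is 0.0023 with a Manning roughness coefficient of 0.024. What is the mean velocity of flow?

Flow area A = b·y = 7.53 × 10.7 = 80.57 m². Wetted perimeter P = b + 2y = 7.53 + 2×10.7 = 28.93 m.
Hydraulic radius R = A/P = 80.57/28.93 = 2.785 m.
From Manning's equation, V = (1/n) R^(2/3) S^(1/2) = (1/0.024) × 2.785^(2/3) × 0.0023^(1/2) = 3.96 m/s.

V = 3.96 m/s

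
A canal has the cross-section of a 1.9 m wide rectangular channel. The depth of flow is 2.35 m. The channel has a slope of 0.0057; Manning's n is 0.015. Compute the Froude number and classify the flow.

Flow area A = b·y = 1.9 × 2.35 = 4.465 m². Wetted perimeter P = b + 2y = 1.9 + 2×2.35 = 6.6 m.
Hydraulic radius R = A/P = 4.465/6.6 = 0.6765 m.
V = (1/n) R^(2/3) √S = (1/0.015) × 0.6765^(2/3) × √0.0057 = 3.879 m/s. Hydraulic depth D_h = A/T = 4.465/1.9 = 2.35 m.
Froude number Fr = V/√(g·D_h) = 3.879/√(9.81×2.35) = 0.808, which is less than 1, so the flow is subcritical.

subcritical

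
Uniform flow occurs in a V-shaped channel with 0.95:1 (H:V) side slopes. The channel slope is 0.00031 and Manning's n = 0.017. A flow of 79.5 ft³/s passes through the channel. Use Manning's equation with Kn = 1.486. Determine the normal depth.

y_n = 5.84 ft

Manning's equation rearranged: A R^(2/3) = nQ / (1.486·√S) = 0.017 × 79.5 / (1.486 × √0.00031) = 51.66.
Trying y = 6.8 ft: A R^(2/3) = 77.46 — too large.
Trying y = 4.91 ft: A R^(2/3) = 32.51 — too small.
Trying y = 5.84 ft: A R^(2/3) = 51.62 — ≈ 51.66.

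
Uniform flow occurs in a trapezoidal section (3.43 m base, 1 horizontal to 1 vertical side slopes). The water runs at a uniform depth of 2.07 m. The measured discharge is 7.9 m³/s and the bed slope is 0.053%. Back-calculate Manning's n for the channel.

With bottom width b = 3.43 m and side slope z = 1: A = (b + zy)y = (3.43 + 1×2.07)×2.07 = 11.38 m²; P = b + 2y√(1+z²) = 3.43 + 2×2.07×1.414 = 9.285 m.
Hydraulic radius R = A/P = 11.38/9.285 = 1.226 m.
Rearranging Manning's equation: n = (1/Q) A R^(2/3) S^(1/2) = (1/7.9) × 11.38 × 1.226^(2/3) × √0.00053 = 0.038.

n = 0.038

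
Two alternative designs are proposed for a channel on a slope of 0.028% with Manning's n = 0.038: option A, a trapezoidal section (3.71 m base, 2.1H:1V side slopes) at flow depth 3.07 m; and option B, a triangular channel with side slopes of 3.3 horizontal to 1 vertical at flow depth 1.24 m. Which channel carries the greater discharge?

Channel A: With bottom width b = 3.71 m and side slope z = 2.1: A = (b + zy)y = (3.71 + 2.1×3.07)×3.07 = 31.18 m²; P = b + 2y√(1+z²) = 3.71 + 2×3.07×2.326 = 17.99 m. Hydraulic radius R = A/P = 31.18/17.99 = 1.733 m. Q_A = (1/0.038)·31.18·1.733^(2/3)·√0.00028 = 19.81 m³/s.
Channel B: For a triangular section with side slope z = 3.3: A = zy² = 3.3×1.24² = 5.074 m²; P = 2y√(1+z²) = 2×1.24×3.448 = 8.552 m. Hydraulic radius R = A/P = 5.074/8.552 = 0.5934 m. Q_B = (1/0.038)·5.074·0.5934^(2/3)·√0.00028 = 1.578 m³/s.
Q_A = 19.81 m³/s vs Q_B = 1.578 m³/s, so channel A carries more.

channel A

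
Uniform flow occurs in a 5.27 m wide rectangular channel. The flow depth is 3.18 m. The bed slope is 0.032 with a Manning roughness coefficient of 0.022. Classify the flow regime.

Flow area A = b·y = 5.27 × 3.18 = 16.76 m². Wetted perimeter P = b + 2y = 5.27 + 2×3.18 = 11.63 m.
Hydraulic radius R = A/P = 16.76/11.63 = 1.441 m.
V = (1/n) R^(2/3) √S = (1/0.022) × 1.441^(2/3) × √0.032 = 10.37 m/s. Hydraulic depth D_h = A/T = 16.76/5.27 = 3.18 m.
Froude number Fr = V/√(g·D_h) = 10.37/√(9.81×3.18) = 1.86, which is greater than 1, so the flow is supercritical.

supercritical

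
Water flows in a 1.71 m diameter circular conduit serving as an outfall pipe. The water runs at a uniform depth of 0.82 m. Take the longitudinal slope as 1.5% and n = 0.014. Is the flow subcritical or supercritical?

supercritical

For a circular section of diameter D = 1.71 m at depth y = 0.82 m, the central angle is θ = 2 arccos(1 − 2y/D) = 3.06 rad. Then A = (D²/8)(θ − sin θ) = 1.088 m² and P = Dθ/2 = 2.616 m.
Hydraulic radius R = A/P = 1.088/2.616 = 0.4161 m.
V = (1/n) R^(2/3) √S = (1/0.014) × 0.4161^(2/3) × √0.015 = 4.876 m/s. Hydraulic depth D_h = A/T = 1.088/1.709 = 0.6371 m.
Froude number Fr = V/√(g·D_h) = 4.876/√(9.81×0.6371) = 1.95, which is greater than 1, so the flow is supercritical.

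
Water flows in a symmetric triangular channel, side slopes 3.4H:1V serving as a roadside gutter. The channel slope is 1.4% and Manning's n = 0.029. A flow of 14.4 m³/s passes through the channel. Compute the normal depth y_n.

y_n = 1.22 m

Manning's equation rearranged: A R^(2/3) = nQ / (1·√S) = 0.029 × 14.4 / (√0.014) = 3.529.
Try y = 1.53 m: A R^(2/3) = 6.476 — too large.
Try y = 1.04 m: A R^(2/3) = 2.313 — too small.
Try y = 1.22 m: A R^(2/3) = 3.541 — ≈ 3.529.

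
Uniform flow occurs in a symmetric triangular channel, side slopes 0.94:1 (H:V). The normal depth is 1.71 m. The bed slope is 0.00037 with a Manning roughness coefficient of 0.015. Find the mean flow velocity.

V = 0.898 m/s

For a triangular section with side slope z = 0.94: A = zy² = 0.94×1.71² = 2.749 m²; P = 2y√(1+z²) = 2×1.71×1.372 = 4.694 m.
Hydraulic radius R = A/P = 2.749/4.694 = 0.5856 m.
From Manning's equation, V = (1/n) R^(2/3) S^(1/2) = (1/0.015) × 0.5856^(2/3) × 0.00037^(1/2) = 0.898 m/s.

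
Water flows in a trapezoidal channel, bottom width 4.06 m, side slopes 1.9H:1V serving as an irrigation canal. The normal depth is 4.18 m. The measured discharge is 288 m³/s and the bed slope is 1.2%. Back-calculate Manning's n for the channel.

With bottom width b = 4.06 m and side slope z = 1.9: A = (b + zy)y = (4.06 + 1.9×4.18)×4.18 = 50.17 m²; P = b + 2y√(1+z²) = 4.06 + 2×4.18×2.147 = 22.01 m.
Hydraulic radius R = A/P = 50.17/22.01 = 2.279 m.
Rearranging Manning's equation: n = (1/Q) A R^(2/3) S^(1/2) = (1/288) × 50.17 × 2.279^(2/3) × √0.012 = 0.0331.

n = 0.0331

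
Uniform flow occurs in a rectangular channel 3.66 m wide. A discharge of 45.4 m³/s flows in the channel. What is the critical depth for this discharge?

For a rectangular channel, critical depth y_c = (q²/g)^(1/3) where q = Q/b = 45.4/3.66 = 12.4 m²/s.
So y_c = (12.4²/9.81)^(1/3) = 2.5 m.

y_c = 2.5 m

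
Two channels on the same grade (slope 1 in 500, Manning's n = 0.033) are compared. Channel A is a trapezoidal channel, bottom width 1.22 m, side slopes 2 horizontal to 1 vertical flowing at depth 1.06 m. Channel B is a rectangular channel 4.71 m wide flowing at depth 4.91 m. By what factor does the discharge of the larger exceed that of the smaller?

Channel A: With bottom width b = 1.22 m and side slope z = 2: A = (b + zy)y = (1.22 + 2×1.06)×1.06 = 3.54 m²; P = b + 2y√(1+z²) = 1.22 + 2×1.06×2.236 = 5.96 m. Hydraulic radius R = A/P = 3.54/5.96 = 0.594 m. Q_A = (1/0.033)·3.54·0.594^(2/3)·√0.002 = 3.39 m³/s.
Channel B: Flow area A = b·y = 4.71 × 4.91 = 23.13 m². Wetted perimeter P = b + 2y = 4.71 + 2×4.91 = 14.53 m. Hydraulic radius R = A/P = 23.13/14.53 = 1.592 m. Q_B = (1/0.033)·23.13·1.592^(2/3)·√0.002 = 42.72 m³/s.
The larger discharge is 42.72 m³/s and the smaller is 3.39 m³/s; the ratio is 12.6.

12.6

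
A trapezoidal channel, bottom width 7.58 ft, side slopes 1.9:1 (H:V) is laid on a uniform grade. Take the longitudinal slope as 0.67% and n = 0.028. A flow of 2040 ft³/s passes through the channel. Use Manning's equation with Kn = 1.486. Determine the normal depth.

y_n = 7.88 ft

Manning's equation rearranged: A R^(2/3) = nQ / (1.486·√S) = 0.028 × 2040 / (1.486 × √0.0067) = 469.6.
Try y = 6.21 ft: A R^(2/3) = 278.2 — low.
Try y = 9.21 ft: A R^(2/3) = 666.4 — high.
Try y = 7.88 ft: A R^(2/3) = 469.2 — close enough.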